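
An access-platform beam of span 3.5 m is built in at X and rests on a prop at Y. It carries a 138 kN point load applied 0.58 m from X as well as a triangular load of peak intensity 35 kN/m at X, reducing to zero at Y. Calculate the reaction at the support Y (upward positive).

R_Y = 17.62 kN

Remove the prop at Y; the released (primary) structure is a cantilever built in at X.
Primary-structure tip deflection at Y by superposition:
  point load 138 at a = 0.58: Pa²(3L − a)/(6EI) = 76.75/EI
  triangular load, peak 35 at the fixed end: w₀L⁴/(30EI) = 175.1/EI
  δ_0 = 251.8/EI
Tip deflection under a unit load at Y: L³/(3EI) = 14.29/EI.
Compatibility at Y: δ_0 − R_Y·δ_{YY} = 0, so R_Y = 251.8/14.29 = 17.62 kN.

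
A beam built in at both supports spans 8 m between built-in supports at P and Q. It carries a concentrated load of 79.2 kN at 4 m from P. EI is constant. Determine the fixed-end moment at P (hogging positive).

M_P = 79.2 kN·m

Take the two fixed-end moments M_P, M_Q as redundants; the released structure is the simple span PQ.
Simple-span end rotations at P and Q under the given loads:
  at P: point load 79.2 at a = 4: Pab(L + b)/(6LEI) = 316.8/EI
  at Q: point load 79.2 at a = 4: Pab(L + a)/(6LEI) = 316.8/EI
  θ_P0 = 316.8/EI,  θ_Q0 = 316.8/EI
Flexibility coefficients: a unit moment at one end gives L/(3EI) there and L/(6EI) at the far end, so f₁₁ = f₂₂ = 2.667/EI and f₁₂ = f₂₁ = 1.333/EI.
Compatibility — zero rotation at each built-in end:
  2.667 M_P + 1.333 M_Q = 316.8
  1.333 M_P + 2.667 M_Q = 316.8
Solving the pair gives M_P = 79.2 kN·m and M_Q = 79.2 kN·m (hogging).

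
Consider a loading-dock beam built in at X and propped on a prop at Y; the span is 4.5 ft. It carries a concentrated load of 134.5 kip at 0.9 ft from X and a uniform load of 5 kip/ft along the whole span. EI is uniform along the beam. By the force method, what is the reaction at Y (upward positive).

Choose R_Y as the redundant. The primary structure is the cantilever fixed at X.
Downward deflection at the released point Y due to the loads:
  point load 134.5 at a = 0.9: Pa²(3L − a)/(6EI) = 228.8/EI
  UDL 5: wL⁴/(8EI) = 256.3/EI
  δ_0 = 485.1/EI
Flexibility coefficient — unit upward force at Y: δ_{YY} = L³/(3EI) = 30.38/EI.
Compatibility at Y: δ_0 − R_Y·δ_{YY} = 0, so R_Y = 485.1/30.38 = 15.97 kip.

R_Y = 15.97 kip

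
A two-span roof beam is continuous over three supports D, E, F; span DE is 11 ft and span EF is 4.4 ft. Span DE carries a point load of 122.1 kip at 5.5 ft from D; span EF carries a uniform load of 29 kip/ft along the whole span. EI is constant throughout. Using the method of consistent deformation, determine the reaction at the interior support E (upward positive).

R_E = 188.5 kip

Take M_E as the redundant. Released structure: two simple spans DE and EF with a hinge at E.
Discontinuity in slope at E on the released structure — sum the simple-span end rotations:
  span DE: point load 122.1 at a = 5.5: Pab(L + a)/(6LEI) = 923.4/EI
  span EF: UDL 29: wL³/(24EI) = 102.9/EI
  relative rotation θ_0 = (923.4 + 102.9)/EI = 1026/EI
A unit hogging moment at E produces rotation L₁/(3EI) + L₂/(3EI) = 5.133/EI.
Compatibility: M_E·(L₁+L₂)/(3EI) = θ_0, giving M_E = 199.9 kip·ft (hogging).
Span DE, ΣM about D with M_E applied at E: R_E^{DE}·11 = 671.5 + 199.9, so R_E^{DE} = 79.23 kip and R_D = 122.1 − 79.23 = 42.87 kip.
Span EF, ΣM about F: R_E^{EF}·4.4 = 280.7 + 199.9, so R_E^{EF} = 109.2 kip and R_F = 127.6 − 109.2 = 18.36 kip.
R_E = 79.23 + 109.2 = 188.5 kip.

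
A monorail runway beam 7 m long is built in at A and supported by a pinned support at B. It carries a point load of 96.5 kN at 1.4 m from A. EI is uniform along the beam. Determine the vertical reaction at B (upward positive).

R_B = 5.404 kN

Choose R_B as the redundant. The primary structure is the cantilever fixed at A.
Deflection at B on the released cantilever, summing each load's contribution:
  point load 96.5 at a = 1.4: Pa²(3L − a)/(6EI) = 617.9/EI
Flexibility coefficient — unit upward force at B: δ_{BB} = L³/(3EI) = 114.3/EI.
Compatibility at B: δ_0 − R_B·δ_{BB} = 0, so R_B = 617.9/114.3 = 5.404 kN.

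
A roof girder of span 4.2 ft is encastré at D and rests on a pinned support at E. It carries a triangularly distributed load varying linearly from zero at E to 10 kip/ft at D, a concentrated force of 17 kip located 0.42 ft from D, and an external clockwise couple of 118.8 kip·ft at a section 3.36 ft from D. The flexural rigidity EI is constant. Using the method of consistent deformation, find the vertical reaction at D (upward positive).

Remove the prop at E; the released (primary) structure is a cantilever built in at D.
Deflection at E on the released cantilever, summing each load's contribution:
  triangular load, peak 10 at the fixed end: w₀L⁴/(30EI) = 103.7/EI
  point load 17 at a = 0.42: Pa²(3L − a)/(6EI) = 6.088/EI
  clockwise couple 118.8 at a = 3.36: M₀a(2L − a)/(2EI) = 1006/EI
  δ_0 = 1116/EI
Flexibility coefficient — unit upward force at E: δ_{EE} = L³/(3EI) = 24.7/EI.
The prop prevents deflection at E: R_E = δ_0/δ_{EE} = 1116/24.7 = 45.18 kip.
Vertical equilibrium: R_D = ΣP − R_E = 38 − 45.18 = -7.178 kip.

R_D = -7.178 kip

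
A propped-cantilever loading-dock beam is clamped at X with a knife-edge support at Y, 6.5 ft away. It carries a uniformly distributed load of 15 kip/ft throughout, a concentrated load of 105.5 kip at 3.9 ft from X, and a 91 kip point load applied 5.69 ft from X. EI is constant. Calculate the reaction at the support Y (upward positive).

Remove the prop at Y; the released (primary) structure is a cantilever built in at X.
Free-end deflection of the primary structure under the applied loading (downward +):
  UDL 15: wL⁴/(8EI) = 3347/EI
  point load 105.5 at a = 3.9: Pa²(3L − a)/(6EI) = 4172/EI
  point load 91 at a = 5.69: Pa²(3L − a)/(6EI) = 6781/EI
  δ_0 = 14300/EI
Tip deflection under a unit load at Y: L³/(3EI) = 91.54/EI.
The prop prevents deflection at Y: R_Y = δ_0/δ_{YY} = 14300/91.54 = 156.2 kip.

R_Y = 156.2 kip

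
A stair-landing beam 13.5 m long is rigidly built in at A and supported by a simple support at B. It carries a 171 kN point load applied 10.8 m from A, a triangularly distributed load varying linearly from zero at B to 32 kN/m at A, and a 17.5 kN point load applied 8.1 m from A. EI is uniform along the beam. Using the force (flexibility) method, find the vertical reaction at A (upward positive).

Release the roller at B. Primary structure: cantilever fixed at A.
Primary-structure tip deflection at B by superposition:
  point load 171 at a = 10.8: Pa²(3L − a)/(6EI) = 98730/EI
  triangular load, peak 32 at the fixed end: w₀L⁴/(30EI) = 35429/EI
  point load 17.5 at a = 8.1: Pa²(3L − a)/(6EI) = 6200/EI
  δ_0 = 140359/EI
Tip deflection under a unit load at B: L³/(3EI) = 820.1/EI.
The prop prevents deflection at B: R_B = δ_0/δ_{BB} = 140359/820.1 = 171.1 kN.
Vertical equilibrium: R_A = ΣP − R_B = 404.5 − 171.1 = 233.4 kN.

R_A = 233.4 kN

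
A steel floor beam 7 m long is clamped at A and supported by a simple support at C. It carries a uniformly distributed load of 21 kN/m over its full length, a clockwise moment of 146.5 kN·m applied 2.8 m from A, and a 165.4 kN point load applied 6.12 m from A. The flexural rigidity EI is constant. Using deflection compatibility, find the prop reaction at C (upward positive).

R_C = 209.6 kN

Release the roller at C. Primary structure: cantilever fixed at A.
Deflection at C on the released cantilever, summing each load's contribution:
  UDL 21: wL⁴/(8EI) = 6303/EI
  clockwise couple 146.5 at a = 2.8: M₀a(2L − a)/(2EI) = 2297/EI
  point load 165.4 at a = 6.12: Pa²(3L − a)/(6EI) = 15363/EI
  δ_0 = 23963/EI
Tip deflection under a unit load at C: L³/(3EI) = 114.3/EI.
The prop prevents deflection at C: R_C = δ_0/δ_{CC} = 23963/114.3 = 209.6 kN.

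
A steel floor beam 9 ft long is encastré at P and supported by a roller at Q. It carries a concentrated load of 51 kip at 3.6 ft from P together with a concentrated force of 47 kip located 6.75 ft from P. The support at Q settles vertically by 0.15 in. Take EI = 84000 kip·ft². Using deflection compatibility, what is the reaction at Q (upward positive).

Release the roller at Q. Primary structure: cantilever fixed at P.
Deflection at Q on the released cantilever, summing each load's contribution:
  point load 51 at a = 3.6: Pa²(3L − a)/(6EI) = 2578/EI
  point load 47 at a = 6.75: Pa²(3L − a)/(6EI) = 7227/EI
  δ_0 = 9805/EI
Tip deflection under a unit load at Q: L³/(3EI) = 243/EI.
With EI = 84000 kip·ft²: δ_0 = 0.11673 ft and δ_{QQ} = 0.002893 ft/kip.
Compatibility — the beam at Q must follow the support down by 0.0125 ft: δ_0 − R_Q·δ_{QQ} = 0.0125, so R_Q = (0.11673 − 0.0125)/0.002893 = 36.03 kip.

R_Q = 36.03 kip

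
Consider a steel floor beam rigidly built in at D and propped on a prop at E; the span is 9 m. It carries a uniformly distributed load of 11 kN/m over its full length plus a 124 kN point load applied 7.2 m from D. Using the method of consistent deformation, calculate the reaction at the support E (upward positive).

R_E = 124.4 kN

Choose R_E as the redundant. The primary structure is the cantilever fixed at D.
Primary-structure tip deflection at E by superposition:
  UDL 11: wL⁴/(8EI) = 9021/EI
  point load 124 at a = 7.2: Pa²(3L − a)/(6EI) = 21213/EI
  δ_0 = 30234/EI
Tip deflection under a unit load at E: L³/(3EI) = 243/EI.
The prop prevents deflection at E: R_E = δ_0/δ_{EE} = 30234/243 = 124.4 kN.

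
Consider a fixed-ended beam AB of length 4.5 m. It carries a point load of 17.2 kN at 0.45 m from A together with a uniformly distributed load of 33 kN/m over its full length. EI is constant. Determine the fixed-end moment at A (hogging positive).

Take the two fixed-end moments M_A, M_B as redundants; the released structure is the simple span AB.
End rotations of the released simple span under the applied load (×1/EI):
  at A: point load 17.2 at a = 0.45: Pab(L + b)/(6LEI) = 9.927/EI
  at B: point load 17.2 at a = 0.45: Pab(L + a)/(6LEI) = 5.747/EI
  at A: UDL 33: wL³/(24EI) = 125.3/EI
  at B: UDL 33: wL³/(24EI) = 125.3/EI
  θ_A0 = 135.2/EI,  θ_B0 = 131/EI
Flexibility coefficients: a unit moment at one end gives L/(3EI) there and L/(6EI) at the far end, so f₁₁ = f₂₂ = 1.5/EI and f₁₂ = f₂₁ = 0.75/EI.
Compatibility — zero rotation at each built-in end:
  1.5 M_A + 0.75 M_B = 135.2
  0.75 M_A + 1.5 M_B = 131
Solving the pair gives M_A = 61.96 kN·m and M_B = 56.38 kN·m (hogging).

M_A = 61.96 kN·m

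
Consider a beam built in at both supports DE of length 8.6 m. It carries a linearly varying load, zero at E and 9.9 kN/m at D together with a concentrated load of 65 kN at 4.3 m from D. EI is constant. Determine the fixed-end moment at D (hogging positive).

Take the two fixed-end moments M_D, M_E as redundants; the released structure is the simple span DE.
Simple-span end rotations at D and E under the given loads:
  at D: triangular load, peak 9.9: w₀L³/(45EI) = 139.9/EI
  at E: triangular load, peak 9.9: 7w₀L³/(360EI) = 122.4/EI
  at D: point load 65 at a = 4.3: Pab(L + b)/(6LEI) = 300.5/EI
  at E: point load 65 at a = 4.3: Pab(L + a)/(6LEI) = 300.5/EI
  θ_D0 = 440.4/EI,  θ_E0 = 422.9/EI
Flexibility coefficients: a unit moment at one end gives L/(3EI) there and L/(6EI) at the far end, so f₁₁ = f₂₂ = 2.867/EI and f₁₂ = f₂₁ = 1.433/EI.
Compatibility — zero rotation at each built-in end:
  2.867 M_D + 1.433 M_E = 440.4
  1.433 M_D + 2.867 M_E = 422.9
Solving the pair gives M_D = 106.5 kN·m and M_E = 94.28 kN·m (hogging).

M_D = 106.5 kN·m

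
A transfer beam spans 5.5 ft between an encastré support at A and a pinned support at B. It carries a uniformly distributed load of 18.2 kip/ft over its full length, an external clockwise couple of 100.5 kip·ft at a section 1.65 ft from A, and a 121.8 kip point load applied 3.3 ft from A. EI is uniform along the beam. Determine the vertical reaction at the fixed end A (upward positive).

Remove the prop at B; the released (primary) structure is a cantilever built in at A.
Primary-structure tip deflection at B by superposition:
  UDL 18.2: wL⁴/(8EI) = 2082/EI
  clockwise couple 100.5 at a = 1.65: M₀a(2L − a)/(2EI) = 775.2/EI
  point load 121.8 at a = 3.3: Pa²(3L − a)/(6EI) = 2918/EI
  δ_0 = 5775/EI
Tip deflection under a unit load at B: L³/(3EI) = 55.46/EI.
Compatibility at B: δ_0 − R_B·δ_{BB} = 0, so R_B = 5775/55.46 = 104.1 kip.
Vertical equilibrium: R_A = ΣP − R_B = 221.9 − 104.1 = 117.8 kip.

R_A = 117.8 kip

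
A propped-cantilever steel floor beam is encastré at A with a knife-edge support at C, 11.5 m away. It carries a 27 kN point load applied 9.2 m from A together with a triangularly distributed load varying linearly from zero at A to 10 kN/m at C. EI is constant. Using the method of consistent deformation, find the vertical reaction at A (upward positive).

Choose R_C as the redundant. The primary structure is the cantilever fixed at A.
Deflection at C on the released cantilever, summing each load's contribution:
  point load 27 at a = 9.2: Pa²(3L − a)/(6EI) = 9636/EI
  triangular load, peak 10 at the free end: 11w₀L⁴/(120EI) = 16033/EI
  δ_0 = 25669/EI
Flexibility coefficient — unit upward force at C: δ_{CC} = L³/(3EI) = 507/EI.
The prop prevents deflection at C: R_C = δ_0/δ_{CC} = 25669/507 = 50.63 kN.
Vertical equilibrium: R_A = ΣP − R_C = 84.5 − 50.63 = 33.87 kN.

R_A = 33.87 kN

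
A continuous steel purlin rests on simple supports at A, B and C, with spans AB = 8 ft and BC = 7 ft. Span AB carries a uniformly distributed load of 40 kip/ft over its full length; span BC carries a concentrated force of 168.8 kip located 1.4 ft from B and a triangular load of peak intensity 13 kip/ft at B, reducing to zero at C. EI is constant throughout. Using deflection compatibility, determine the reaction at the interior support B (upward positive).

R_B = 397.7 kip

Release continuity at B by inserting a hinge; the redundant is the internal moment M_B. The primary structure is two simply-supported spans AB and BC.
Discontinuity in slope at B on the released structure — sum the simple-span end rotations:
  span AB: UDL 40: wL³/(24EI) = 853.3/EI
  span BC: point load 168.8 at a = 1.4: Pab(L + b)/(6LEI) = 397/EI
  span BC: triangular load, peak 13: w₀L³/(45EI) = 99.09/EI
  relative rotation θ_0 = (853.3 + 496.1)/EI = 1349/EI
A unit hogging moment at B produces rotation L₁/(3EI) + L₂/(3EI) = 5/EI.
Compatibility: M_B·(L₁+L₂)/(3EI) = θ_0, giving M_B = 269.9 kip·ft (hogging).
Span AB, ΣM about A with M_B applied at B: R_B^{AB}·8 = 1280 + 269.9, so R_B^{AB} = 193.7 kip and R_A = 320 − 193.7 = 126.3 kip.
Span BC, ΣM about C: R_B^{BC}·7 = 1158 + 269.9, so R_B^{BC} = 203.9 kip and R_C = 214.3 − 203.9 = 10.37 kip.
R_B = 193.7 + 203.9 = 397.7 kip.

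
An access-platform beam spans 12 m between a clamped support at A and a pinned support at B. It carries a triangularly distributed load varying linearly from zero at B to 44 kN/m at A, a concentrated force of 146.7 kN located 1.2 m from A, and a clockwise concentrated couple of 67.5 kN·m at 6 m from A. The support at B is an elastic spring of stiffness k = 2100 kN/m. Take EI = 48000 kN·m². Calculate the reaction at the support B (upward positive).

Take the reaction at B as the redundant and release it; the primary structure is a cantilever fixed at A.
Deflection at B on the released cantilever, summing each load's contribution:
  triangular load, peak 44 at the fixed end: w₀L⁴/(30EI) = 30413/EI
  point load 146.7 at a = 1.2: Pa²(3L − a)/(6EI) = 1225/EI
  clockwise couple 67.5 at a = 6: M₀a(2L − a)/(2EI) = 3645/EI
  δ_0 = 35283/EI
Flexibility coefficient — unit upward force at B: δ_{BB} = L³/(3EI) = 576/EI.
With EI = 48000 kN·m²: δ_0 = 0.73506 m and δ_{BB} = 0.012 m/kN.
Compatibility — the spring shortens by R_B/k under the reaction it provides: δ_0 − R_B·δ_{BB} = R_B/k. With 1/k = 0.000476 m/kN, R_B = δ_0 / (δ_{BB} + 1/k) = 0.73506 / (0.012 + 0.000476) = 58.92 kN.

R_B = 58.92 kN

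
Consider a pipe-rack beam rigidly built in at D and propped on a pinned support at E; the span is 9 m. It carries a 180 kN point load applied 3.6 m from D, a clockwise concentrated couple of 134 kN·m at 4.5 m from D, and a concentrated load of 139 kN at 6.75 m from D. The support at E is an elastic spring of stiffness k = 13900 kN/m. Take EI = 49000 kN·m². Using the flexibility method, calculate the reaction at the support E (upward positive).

R_E = 140.1 kN

Choose R_E as the redundant. The primary structure is the cantilever fixed at D.
Free-end deflection of the primary structure under the applied loading (downward +):
  point load 180 at a = 3.6: Pa²(3L − a)/(6EI) = 9098/EI
  clockwise couple 134 at a = 4.5: M₀a(2L − a)/(2EI) = 4070/EI
  point load 139 at a = 6.75: Pa²(3L − a)/(6EI) = 21375/EI
  δ_0 = 34543/EI
Tip deflection under a unit load at E: L³/(3EI) = 243/EI.
With EI = 49000 kN·m²: δ_0 = 0.70495 m and δ_{EE} = 0.004959 m/kN.
Compatibility — the spring shortens by R_E/k under the reaction it provides: δ_0 − R_E·δ_{EE} = R_E/k. With 1/k = 0.000072 m/kN, R_E = δ_0 / (δ_{EE} + 1/k) = 0.70495 / (0.004959 + 0.000072) = 140.1 kN.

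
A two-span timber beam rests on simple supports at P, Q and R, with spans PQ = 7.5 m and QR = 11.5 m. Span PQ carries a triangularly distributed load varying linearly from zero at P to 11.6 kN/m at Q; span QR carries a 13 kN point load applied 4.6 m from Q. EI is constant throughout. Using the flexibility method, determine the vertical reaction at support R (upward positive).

Insert a hinge at Q; M_Q is the redundant, and each span becomes simply supported.
Rotations at Q on the released spans (each span's end-slope, ×1/EI):
  span PQ: triangular load, peak 11.6: w₀L³/(45EI) = 108.8/EI
  span QR: point load 13 at a = 4.6: Pab(L + b)/(6LEI) = 110/EI
  relative rotation θ_0 = (108.8 + 110)/EI = 218.8/EI
A unit hogging moment at Q produces rotation L₁/(3EI) + L₂/(3EI) = 6.333/EI.
Slope continuity at Q: θ_0 = M_Q·6.333/EI, so M_Q = 218.8/6.333 = 34.54 kN·m (hogging).
Span QR, ΣM about R: R_Q^{QR}·11.5 = 89.7 + 34.54, so R_Q^{QR} = 10.8 kN and R_R = 13 − 10.8 = 2.196 kN.

R_R = 2.196 kN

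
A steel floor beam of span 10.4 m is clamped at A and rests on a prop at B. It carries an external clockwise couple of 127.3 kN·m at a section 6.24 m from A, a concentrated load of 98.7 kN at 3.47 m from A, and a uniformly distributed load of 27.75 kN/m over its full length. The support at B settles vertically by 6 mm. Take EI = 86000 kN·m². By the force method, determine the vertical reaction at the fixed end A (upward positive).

R_A = 250.4 kN

Release the roller at B. Primary structure: cantilever fixed at A.
Downward deflection at the released point B due to the loads:
  clockwise couple 127.3 at a = 6.24: M₀a(2L − a)/(2EI) = 5783/EI
  point load 98.7 at a = 3.47: Pa²(3L − a)/(6EI) = 5493/EI
  UDL 27.75: wL⁴/(8EI) = 40579/EI
  δ_0 = 51855/EI
Tip deflection under a unit load at B: L³/(3EI) = 375/EI.
With EI = 86000 kN·m²: δ_0 = 0.60296 m and δ_{BB} = 0.00436 m/kN.
Compatibility — the beam at B must follow the support down by 0.006 m: δ_0 − R_B·δ_{BB} = 0.006, so R_B = (0.60296 − 0.006)/0.00436 = 136.9 kN.
Vertical equilibrium: R_A = ΣP − R_B = 387.3 − 136.9 = 250.4 kN.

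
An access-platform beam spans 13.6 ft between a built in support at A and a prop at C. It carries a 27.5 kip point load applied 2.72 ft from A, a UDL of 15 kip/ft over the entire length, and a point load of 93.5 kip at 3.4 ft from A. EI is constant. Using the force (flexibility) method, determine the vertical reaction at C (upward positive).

R_C = 86.08 kip

Remove the prop at C; the released (primary) structure is a cantilever built in at A.
Deflection at C on the released cantilever, summing each load's contribution:
  point load 27.5 at a = 2.72: Pa²(3L − a)/(6EI) = 1291/EI
  UDL 15: wL⁴/(8EI) = 64144/EI
  point load 93.5 at a = 3.4: Pa²(3L − a)/(6EI) = 6737/EI
  δ_0 = 72173/EI
Tip deflection under a unit load at C: L³/(3EI) = 838.5/EI.
The prop prevents deflection at C: R_C = δ_0/δ_{CC} = 72173/838.5 = 86.08 kip.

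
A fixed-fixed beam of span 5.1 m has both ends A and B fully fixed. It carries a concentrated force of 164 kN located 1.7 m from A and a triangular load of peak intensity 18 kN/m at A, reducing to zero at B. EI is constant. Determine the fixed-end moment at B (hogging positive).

Take the two fixed-end moments M_A, M_B as redundants; the released structure is the simple span AB.
On the primary (simply-supported) span, the end slopes from the loading are:
  at A: point load 164 at a = 1.7: Pab(L + b)/(6LEI) = 263.3/EI
  at B: point load 164 at a = 1.7: Pab(L + a)/(6LEI) = 210.6/EI
  at A: triangular load, peak 18: w₀L³/(45EI) = 53.06/EI
  at B: triangular load, peak 18: 7w₀L³/(360EI) = 46.43/EI
  θ_A0 = 316.4/EI,  θ_B0 = 257.1/EI
Flexibility coefficients: a unit moment at one end gives L/(3EI) there and L/(6EI) at the far end, so f₁₁ = f₂₂ = 1.7/EI and f₁₂ = f₂₁ = 0.85/EI.
Compatibility — zero rotation at each built-in end:
  1.7 M_A + 0.85 M_B = 316.4
  0.85 M_A + 1.7 M_B = 257.1
Solving the pair gives M_A = 147.3 kN·m and M_B = 77.56 kN·m (hogging).

M_B = 77.56 kN·m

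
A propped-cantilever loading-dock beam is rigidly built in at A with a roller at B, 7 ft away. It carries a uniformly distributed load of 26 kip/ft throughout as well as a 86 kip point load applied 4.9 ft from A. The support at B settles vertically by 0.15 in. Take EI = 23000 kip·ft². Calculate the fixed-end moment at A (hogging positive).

M_A = 259 kip·ft

Remove the prop at B; the released (primary) structure is a cantilever built in at A.
Downward deflection at the released point B due to the loads:
  UDL 26: wL⁴/(8EI) = 7803/EI
  point load 86 at a = 4.9: Pa²(3L − a)/(6EI) = 5541/EI
  δ_0 = 13344/EI
Flexibility coefficient — unit upward force at B: δ_{BB} = L³/(3EI) = 114.3/EI.
With EI = 23000 kip·ft²: δ_0 = 0.58017 ft and δ_{BB} = 0.004971 ft/kip.
Compatibility — the beam at B must follow the support down by 0.0125 ft: δ_0 − R_B·δ_{BB} = 0.0125, so R_B = (0.58017 − 0.0125)/0.004971 = 114.2 kip.
Moment equilibrium about A: M_A = Σ(load moments about A) − R_B·L = 1058 − 114.2×7 = 259 kip·ft.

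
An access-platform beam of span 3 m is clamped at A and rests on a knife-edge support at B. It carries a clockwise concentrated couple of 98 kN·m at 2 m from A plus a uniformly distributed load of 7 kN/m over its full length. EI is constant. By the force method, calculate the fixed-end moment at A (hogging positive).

Release the roller at B. Primary structure: cantilever fixed at A.
Primary-structure tip deflection at B by superposition:
  clockwise couple 98 at a = 2: M₀a(2L − a)/(2EI) = 392/EI
  UDL 7: wL⁴/(8EI) = 70.88/EI
  δ_0 = 462.9/EI
Tip deflection under a unit load at B: L³/(3EI) = 9/EI.
Compatibility at B: δ_0 − R_B·δ_{BB} = 0, so R_B = 462.9/9 = 51.43 kN.
Moment equilibrium about A: M_A = Σ(load moments about A) − R_B·L = 129.5 − 51.43×3 = -24.79 kN·m.

M_A = -24.79 kN·m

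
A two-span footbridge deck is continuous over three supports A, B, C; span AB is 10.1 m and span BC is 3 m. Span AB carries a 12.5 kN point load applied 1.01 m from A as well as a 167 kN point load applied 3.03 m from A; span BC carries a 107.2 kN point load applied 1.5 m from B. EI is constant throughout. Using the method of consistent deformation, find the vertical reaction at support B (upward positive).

Release continuity at B by inserting a hinge; the redundant is the internal moment M_B. The primary structure is two simply-supported spans AB and BC.
Rotations at B on the released spans (each span's end-slope, ×1/EI):
  span AB: point load 12.5 at a = 1.01: Pab(L + a)/(6LEI) = 21.04/EI
  span AB: point load 167 at a = 3.03: Pab(L + a)/(6LEI) = 775.1/EI
  span BC: point load 107.2 at a = 1.5: Pab(L + b)/(6LEI) = 60.3/EI
  relative rotation θ_0 = (796.2 + 60.3)/EI = 856.5/EI
A unit hogging moment at B produces rotation L₁/(3EI) + L₂/(3EI) = 4.367/EI.
Slope continuity at B: θ_0 = M_B·4.367/EI, so M_B = 856.5/4.367 = 196.1 kN·m (hogging).
Span AB, ΣM about A with M_B applied at B: R_B^{AB}·10.1 = 518.6 + 196.1, so R_B^{AB} = 70.77 kN and R_A = 179.5 − 70.77 = 108.7 kN.
Span BC, ΣM about C: R_B^{BC}·3 = 160.8 + 196.1, so R_B^{BC} = 119 kN and R_C = 107.2 − 119 = -11.78 kN.
R_B = 70.77 + 119 = 189.7 kN.

R_B = 189.7 kN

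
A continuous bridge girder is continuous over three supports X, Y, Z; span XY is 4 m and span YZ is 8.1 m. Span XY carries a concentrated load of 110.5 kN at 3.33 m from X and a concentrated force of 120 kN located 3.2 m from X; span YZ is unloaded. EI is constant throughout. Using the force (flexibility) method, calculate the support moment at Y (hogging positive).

Release continuity at Y by inserting a hinge; the redundant is the internal moment M_Y. The primary structure is two simply-supported spans XY and YZ.
Discontinuity in slope at Y on the released structure — sum the simple-span end rotations:
  span XY: point load 110.5 at a = 3.33: Pab(L + a)/(6LEI) = 75.3/EI
  span XY: point load 120 at a = 3.2: Pab(L + a)/(6LEI) = 92.16/EI
  relative rotation θ_0 = (167.5 + 0)/EI = 167.5/EI
A unit hogging moment at Y produces rotation L₁/(3EI) + L₂/(3EI) = 4.033/EI.
Slope continuity at Y: θ_0 = M_Y·4.033/EI, so M_Y = 167.5/4.033 = 41.52 kN·m (hogging).

M_Y = 41.52 kN·m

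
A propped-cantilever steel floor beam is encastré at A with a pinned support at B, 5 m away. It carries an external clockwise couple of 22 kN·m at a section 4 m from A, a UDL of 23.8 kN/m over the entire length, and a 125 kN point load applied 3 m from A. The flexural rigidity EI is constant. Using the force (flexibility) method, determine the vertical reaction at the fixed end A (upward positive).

Remove the prop at B; the released (primary) structure is a cantilever built in at A.
Primary-structure tip deflection at B by superposition:
  clockwise couple 22 at a = 4: M₀a(2L − a)/(2EI) = 264/EI
  UDL 23.8: wL⁴/(8EI) = 1859/EI
  point load 125 at a = 3: Pa²(3L − a)/(6EI) = 2250/EI
  δ_0 = 4373/EI
Flexibility coefficient — unit upward force at B: δ_{BB} = L³/(3EI) = 41.67/EI.
The prop prevents deflection at B: R_B = δ_0/δ_{BB} = 4373/41.67 = 105 kN.
Vertical equilibrium: R_A = ΣP − R_B = 244 − 105 = 139 kN.

R_A = 139 kN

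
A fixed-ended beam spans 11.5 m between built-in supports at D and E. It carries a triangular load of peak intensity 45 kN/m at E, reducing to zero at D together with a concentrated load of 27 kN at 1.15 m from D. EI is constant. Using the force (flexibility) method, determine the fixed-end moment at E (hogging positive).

M_E = 300.4 kN·m

Release both end moments; the primary structure is a simply-supported span DE with redundants M_D and M_E.
End rotations of the released simple span under the applied load (×1/EI):
  at D: triangular load, peak 45: 7w₀L³/(360EI) = 1331/EI
  at E: triangular load, peak 45: w₀L³/(45EI) = 1521/EI
  at D: point load 27 at a = 1.15: Pab(L + b)/(6LEI) = 101.8/EI
  at E: point load 27 at a = 1.15: Pab(L + a)/(6LEI) = 58.92/EI
  θ_D0 = 1433/EI,  θ_E0 = 1580/EI
Flexibility coefficients: a unit moment at one end gives L/(3EI) there and L/(6EI) at the far end, so f₁₁ = f₂₂ = 3.833/EI and f₁₂ = f₂₁ = 1.917/EI.
Compatibility — zero rotation at each built-in end:
  3.833 M_D + 1.917 M_E = 1433
  1.917 M_D + 3.833 M_E = 1580
Solving the pair gives M_D = 223.5 kN·m and M_E = 300.4 kN·m (hogging).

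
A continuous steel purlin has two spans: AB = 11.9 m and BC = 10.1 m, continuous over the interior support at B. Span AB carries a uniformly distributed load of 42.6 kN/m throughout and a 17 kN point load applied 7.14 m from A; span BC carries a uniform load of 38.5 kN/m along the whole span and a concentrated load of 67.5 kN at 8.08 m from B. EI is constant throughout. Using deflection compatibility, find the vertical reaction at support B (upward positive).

R_B = 596.9 kN

Take M_B as the redundant. Released structure: two simple spans AB and BC with a hinge at B.
End slopes at the hinge B, treating each span as simply supported:
  span AB: UDL 42.6: wL³/(24EI) = 2991/EI
  span AB: point load 17 at a = 7.14: Pab(L + a)/(6LEI) = 154.1/EI
  span BC: UDL 38.5: wL³/(24EI) = 1653/EI
  span BC: point load 67.5 at a = 8.08: Pab(L + b)/(6LEI) = 220.3/EI
  relative rotation θ_0 = (3145 + 1873)/EI = 5018/EI
A unit hogging moment at B produces rotation L₁/(3EI) + L₂/(3EI) = 7.333/EI.
Compatibility: M_B·(L₁+L₂)/(3EI) = θ_0, giving M_B = 684.3 kN·m (hogging).
Span AB, ΣM about A with M_B applied at B: R_B^{AB}·11.9 = 3138 + 684.3, so R_B^{AB} = 321.2 kN and R_A = 523.9 − 321.2 = 202.8 kN.
Span BC, ΣM about C: R_B^{BC}·10.1 = 2100 + 684.3, so R_B^{BC} = 275.7 kN and R_C = 456.4 − 275.7 = 180.7 kN.
R_B = 321.2 + 275.7 = 596.9 kN.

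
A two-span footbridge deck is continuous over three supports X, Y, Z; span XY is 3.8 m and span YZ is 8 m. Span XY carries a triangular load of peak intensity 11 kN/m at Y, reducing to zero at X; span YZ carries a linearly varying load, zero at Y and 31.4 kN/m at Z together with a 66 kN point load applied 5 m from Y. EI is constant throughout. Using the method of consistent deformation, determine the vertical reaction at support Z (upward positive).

Release continuity at Y by inserting a hinge; the redundant is the internal moment M_Y. The primary structure is two simply-supported spans XY and YZ.
Rotations at Y on the released spans (each span's end-slope, ×1/EI):
  span XY: triangular load, peak 11: w₀L³/(45EI) = 13.41/EI
  span YZ: triangular load, peak 31.4: 7w₀L³/(360EI) = 312.6/EI
  span YZ: point load 66 at a = 5: Pab(L + b)/(6LEI) = 226.9/EI
  relative rotation θ_0 = (13.41 + 539.5)/EI = 552.9/EI
A unit hogging moment at Y produces rotation L₁/(3EI) + L₂/(3EI) = 3.933/EI.
Slope continuity at Y: θ_0 = M_Y·3.933/EI, so M_Y = 552.9/3.933 = 140.6 kN·m (hogging).
Span YZ, ΣM about Z: R_Y^{YZ}·8 = 532.9 + 140.6, so R_Y^{YZ} = 84.19 kN and R_Z = 191.6 − 84.19 = 107.4 kN.

R_Z = 107.4 kN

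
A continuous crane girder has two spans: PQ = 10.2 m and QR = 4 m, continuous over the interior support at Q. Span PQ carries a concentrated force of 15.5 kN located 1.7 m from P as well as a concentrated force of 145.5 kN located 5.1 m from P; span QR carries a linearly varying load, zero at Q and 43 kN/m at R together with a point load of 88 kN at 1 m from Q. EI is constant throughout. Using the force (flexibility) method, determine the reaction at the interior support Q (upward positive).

R_Q = 252.4 kN

Insert a hinge at Q; M_Q is the redundant, and each span becomes simply supported.
Discontinuity in slope at Q on the released structure — sum the simple-span end rotations:
  span PQ: point load 15.5 at a = 1.7: Pab(L + a)/(6LEI) = 43.55/EI
  span PQ: point load 145.5 at a = 5.1: Pab(L + a)/(6LEI) = 946.1/EI
  span QR: triangular load, peak 43: 7w₀L³/(360EI) = 53.51/EI
  span QR: point load 88 at a = 1: Pab(L + b)/(6LEI) = 77/EI
  relative rotation θ_0 = (989.7 + 130.5)/EI = 1120/EI
A unit hogging moment at Q produces rotation L₁/(3EI) + L₂/(3EI) = 4.733/EI.
Slope continuity at Q: θ_0 = M_Q·4.733/EI, so M_Q = 1120/4.733 = 236.7 kN·m (hogging).
Span PQ, ΣM about P with M_Q applied at Q: R_Q^{PQ}·10.2 = 768.4 + 236.7, so R_Q^{PQ} = 98.53 kN and R_P = 161 − 98.53 = 62.47 kN.
Span QR, ΣM about R: R_Q^{QR}·4 = 378.7 + 236.7, so R_Q^{QR} = 153.8 kN and R_R = 174 − 153.8 = 20.17 kN.
R_Q = 98.53 + 153.8 = 252.4 kN.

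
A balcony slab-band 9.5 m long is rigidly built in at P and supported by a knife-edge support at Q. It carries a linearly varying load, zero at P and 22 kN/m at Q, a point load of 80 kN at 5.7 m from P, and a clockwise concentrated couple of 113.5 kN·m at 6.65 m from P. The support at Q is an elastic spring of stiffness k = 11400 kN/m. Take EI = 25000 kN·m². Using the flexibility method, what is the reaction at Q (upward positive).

Choose R_Q as the redundant. The primary structure is the cantilever fixed at P.
Downward deflection at the released point Q due to the loads:
  triangular load, peak 22 at the free end: 11w₀L⁴/(120EI) = 16426/EI
  point load 80 at a = 5.7: Pa²(3L − a)/(6EI) = 9877/EI
  clockwise couple 113.5 at a = 6.65: M₀a(2L − a)/(2EI) = 4661/EI
  δ_0 = 30964/EI
Flexibility coefficient — unit upward force at Q: δ_{QQ} = L³/(3EI) = 285.8/EI.
With EI = 25000 kN·m²: δ_0 = 1.2385 m and δ_{QQ} = 0.011432 m/kN.
Compatibility — the spring shortens by R_Q/k under the reaction it provides: δ_0 − R_Q·δ_{QQ} = R_Q/k. With 1/k = 0.000088 m/kN, R_Q = δ_0 / (δ_{QQ} + 1/k) = 1.2385 / (0.011432 + 0.000088) = 107.5 kN.

R_Q = 107.5 kN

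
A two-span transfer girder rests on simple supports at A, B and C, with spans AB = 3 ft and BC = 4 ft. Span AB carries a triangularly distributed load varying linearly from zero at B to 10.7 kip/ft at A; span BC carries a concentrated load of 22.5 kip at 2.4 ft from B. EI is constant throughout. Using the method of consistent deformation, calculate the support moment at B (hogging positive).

Insert a hinge at B; M_B is the redundant, and each span becomes simply supported.
Rotations at B on the released spans (each span's end-slope, ×1/EI):
  span AB: triangular load, peak 10.7: 7w₀L³/(360EI) = 5.617/EI
  span BC: point load 22.5 at a = 2.4: Pab(L + b)/(6LEI) = 20.16/EI
  relative rotation θ_0 = (5.617 + 20.16)/EI = 25.78/EI
A unit hogging moment at B produces rotation L₁/(3EI) + L₂/(3EI) = 2.333/EI.
Slope continuity at B: θ_0 = M_B·2.333/EI, so M_B = 25.78/2.333 = 11.05 kip·ft (hogging).

M_B = 11.05 kip·ft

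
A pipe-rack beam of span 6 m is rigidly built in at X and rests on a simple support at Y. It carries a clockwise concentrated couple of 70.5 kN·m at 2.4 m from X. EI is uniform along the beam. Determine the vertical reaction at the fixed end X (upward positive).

Release the roller at Y. Primary structure: cantilever fixed at X.
Primary-structure tip deflection at Y by superposition:
  clockwise couple 70.5 at a = 2.4: M₀a(2L − a)/(2EI) = 812.2/EI
Tip deflection under a unit load at Y: L³/(3EI) = 72/EI.
The prop prevents deflection at Y: R_Y = δ_0/δ_{YY} = 812.2/72 = 11.28 kN.
Vertical equilibrium: R_X = ΣP − R_Y = 0 − 11.28 = -11.28 kN.

R_X = -11.28 kN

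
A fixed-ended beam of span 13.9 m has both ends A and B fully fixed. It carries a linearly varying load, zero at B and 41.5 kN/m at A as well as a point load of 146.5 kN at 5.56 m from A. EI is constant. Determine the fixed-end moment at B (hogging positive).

Take the two fixed-end moments M_A, M_B as redundants; the released structure is the simple span AB.
Simple-span end rotations at A and B under the given loads:
  at A: triangular load, peak 41.5: w₀L³/(45EI) = 2477/EI
  at B: triangular load, peak 41.5: 7w₀L³/(360EI) = 2167/EI
  at A: point load 146.5 at a = 5.56: Pab(L + b)/(6LEI) = 1812/EI
  at B: point load 146.5 at a = 5.56: Pab(L + a)/(6LEI) = 1585/EI
  θ_A0 = 4288/EI,  θ_B0 = 3752/EI
Flexibility coefficients: a unit moment at one end gives L/(3EI) there and L/(6EI) at the far end, so f₁₁ = f₂₂ = 4.633/EI and f₁₂ = f₂₁ = 2.317/EI.
Compatibility — zero rotation at each built-in end:
  4.633 M_A + 2.317 M_B = 4288
  2.317 M_A + 4.633 M_B = 3752
Solving the pair gives M_A = 694.1 kN·m and M_B = 462.8 kN·m (hogging).

M_B = 462.8 kN·m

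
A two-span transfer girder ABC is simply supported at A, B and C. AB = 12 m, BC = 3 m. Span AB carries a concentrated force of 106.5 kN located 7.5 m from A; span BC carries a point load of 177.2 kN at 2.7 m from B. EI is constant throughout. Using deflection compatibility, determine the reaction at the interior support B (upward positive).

R_B = 167.6 kN

Take M_B as the redundant. Released structure: two simple spans AB and BC with a hinge at B.
End slopes at the hinge B, treating each span as simply supported:
  span AB: point load 106.5 at a = 7.5: Pab(L + a)/(6LEI) = 973.5/EI
  span BC: point load 177.2 at a = 2.7: Pab(L + b)/(6LEI) = 26.31/EI
  relative rotation θ_0 = (973.5 + 26.31)/EI = 999.8/EI
A unit hogging moment at B produces rotation L₁/(3EI) + L₂/(3EI) = 5/EI.
Slope continuity at B: θ_0 = M_B·5/EI, so M_B = 999.8/5 = 200 kN·m (hogging).
Span AB, ΣM about A with M_B applied at B: R_B^{AB}·12 = 798.8 + 200, so R_B^{AB} = 83.23 kN and R_A = 106.5 − 83.23 = 23.27 kN.
Span BC, ΣM about C: R_B^{BC}·3 = 53.16 + 200, so R_B^{BC} = 84.37 kN and R_C = 177.2 − 84.37 = 92.83 kN.
R_B = 83.23 + 84.37 = 167.6 kN.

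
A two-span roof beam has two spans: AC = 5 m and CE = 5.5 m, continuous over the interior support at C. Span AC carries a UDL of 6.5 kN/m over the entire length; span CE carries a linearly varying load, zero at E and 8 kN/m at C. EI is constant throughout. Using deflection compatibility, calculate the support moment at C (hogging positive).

Release continuity at C by inserting a hinge; the redundant is the internal moment M_C. The primary structure is two simply-supported spans AC and CE.
Rotations at C on the released spans (each span's end-slope, ×1/EI):
  span AC: UDL 6.5: wL³/(24EI) = 33.85/EI
  span CE: triangular load, peak 8: w₀L³/(45EI) = 29.58/EI
  relative rotation θ_0 = (33.85 + 29.58)/EI = 63.43/EI
A unit hogging moment at C produces rotation L₁/(3EI) + L₂/(3EI) = 3.5/EI.
Slope continuity at C: θ_0 = M_C·3.5/EI, so M_C = 63.43/3.5 = 18.12 kN·m (hogging).

M_C = 18.12 kN·m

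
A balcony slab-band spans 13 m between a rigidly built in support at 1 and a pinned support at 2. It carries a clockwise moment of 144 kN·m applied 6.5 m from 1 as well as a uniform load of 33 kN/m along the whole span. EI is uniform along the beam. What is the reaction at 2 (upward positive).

Choose R_2 as the redundant. The primary structure is the cantilever fixed at 1.
Free-end deflection of the primary structure under the applied loading (downward +):
  clockwise couple 144 at a = 6.5: M₀a(2L − a)/(2EI) = 9126/EI
  UDL 33: wL⁴/(8EI) = 117814/EI
  δ_0 = 126940/EI
Tip deflection under a unit load at 2: L³/(3EI) = 732.3/EI.
The prop prevents deflection at 2: R_2 = δ_0/δ_{22} = 126940/732.3 = 173.3 kN.

R_2 = 173.3 kN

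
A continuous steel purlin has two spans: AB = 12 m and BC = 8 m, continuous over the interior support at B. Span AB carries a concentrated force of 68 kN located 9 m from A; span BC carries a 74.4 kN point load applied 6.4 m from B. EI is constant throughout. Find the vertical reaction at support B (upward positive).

R_B = 87.38 kN

Insert a hinge at B; M_B is the redundant, and each span becomes simply supported.
End slopes at the hinge B, treating each span as simply supported:
  span AB: point load 68 at a = 9: Pab(L + a)/(6LEI) = 535.5/EI
  span BC: point load 74.4 at a = 6.4: Pab(L + b)/(6LEI) = 152.4/EI
  relative rotation θ_0 = (535.5 + 152.4)/EI = 687.9/EI
A unit hogging moment at B produces rotation L₁/(3EI) + L₂/(3EI) = 6.667/EI.
Compatibility: M_B·(L₁+L₂)/(3EI) = θ_0, giving M_B = 103.2 kN·m (hogging).
Span AB, ΣM about A with M_B applied at B: R_B^{AB}·12 = 612 + 103.2, so R_B^{AB} = 59.6 kN and R_A = 68 − 59.6 = 8.402 kN.
Span BC, ΣM about C: R_B^{BC}·8 = 119 + 103.2, so R_B^{BC} = 27.78 kN and R_C = 74.4 − 27.78 = 46.62 kN.
R_B = 59.6 + 27.78 = 87.38 kN.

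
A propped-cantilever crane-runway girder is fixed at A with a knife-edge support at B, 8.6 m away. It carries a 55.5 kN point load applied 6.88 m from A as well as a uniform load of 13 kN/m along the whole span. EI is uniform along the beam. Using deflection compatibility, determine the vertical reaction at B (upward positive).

R_B = 81 kN

Choose R_B as the redundant. The primary structure is the cantilever fixed at A.
Downward deflection at the released point B due to the loads:
  point load 55.5 at a = 6.88: Pa²(3L − a)/(6EI) = 8284/EI
  UDL 13: wL⁴/(8EI) = 8889/EI
  δ_0 = 17173/EI
Tip deflection under a unit load at B: L³/(3EI) = 212/EI.
Compatibility at B: δ_0 − R_B·δ_{BB} = 0, so R_B = 17173/212 = 81 kN.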